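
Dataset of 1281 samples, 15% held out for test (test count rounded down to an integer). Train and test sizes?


Test = ⌊1281·15/100⌋ = 192
Train = 1281 - 192 = 1089

Train: 1089, Test: 192


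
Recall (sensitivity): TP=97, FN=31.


Recall = TP/(TP+FN)
= 97/(97+31)
= 97/128 = 75.78%

75.78%


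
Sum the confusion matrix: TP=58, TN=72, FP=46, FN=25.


Total = TP + TN + FP + FN
= 58 + 72 + 46 + 25
= 201
(Predicted positive: 104, predicted negative: 97)

201


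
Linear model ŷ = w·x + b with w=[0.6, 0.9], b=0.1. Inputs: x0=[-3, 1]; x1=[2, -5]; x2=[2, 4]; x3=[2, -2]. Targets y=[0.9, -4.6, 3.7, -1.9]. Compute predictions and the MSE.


ŷ0 = (0.6)·(-3) + (0.9)·(1) + 0.1 = -0.8
ŷ1 = (0.6)·(2) + (0.9)·(-5) + 0.1 = -3.2
ŷ2 = (0.6)·(2) + (0.9)·(4) + 0.1 = 4.9
ŷ3 = (0.6)·(2) + (0.9)·(-2) + 0.1 = -0.5
errors² = [2.89, 1.96, 1.44, 1.96]
MSE = 8.2500/4 = 2.0625

2.0625


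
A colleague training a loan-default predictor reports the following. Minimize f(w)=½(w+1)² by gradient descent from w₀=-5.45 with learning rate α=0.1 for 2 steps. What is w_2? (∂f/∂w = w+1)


step 1: grad = -5.45+1 = -4.45; w = -5.45 - 0.1·(-4.45) = -5.005
step 2: grad = -5.005+1 = -4.005; w = -5.005 - 0.1·(-4.005) = -4.6045

-4.6045


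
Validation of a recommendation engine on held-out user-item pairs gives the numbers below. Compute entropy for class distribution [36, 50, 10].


Probabilities: [36/96, 50/96, 10/96] ≈ [0.375, 0.5208, 0.1042]
H = -((36/96)·log₂(36/96) + (50/96)·log₂(50/96) + (10/96)·log₂(10/96))
  = 1.3607 bits

1.3607 bits


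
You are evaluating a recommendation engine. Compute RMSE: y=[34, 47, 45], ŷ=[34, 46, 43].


MSE = 5/3 = 1.6667
RMSE = √(5/3) = 1.291

1.291


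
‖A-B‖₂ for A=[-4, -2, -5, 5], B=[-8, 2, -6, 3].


d = √((-4+ 8)² + (-2-2)² + (-5+ 6)² + (5-3)²)
  = √(16 + 16 + 1 + 4)
  = √37 = 6.0828

6.0828


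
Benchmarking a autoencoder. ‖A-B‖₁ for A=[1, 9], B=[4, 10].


d = |1-4| + |9-10|
  = 3 + 1
  = 4

4


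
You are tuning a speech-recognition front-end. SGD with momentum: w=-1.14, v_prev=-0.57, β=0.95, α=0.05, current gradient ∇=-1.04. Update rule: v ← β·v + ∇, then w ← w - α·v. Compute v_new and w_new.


v_new = 0.95·-0.57 - 1.04 = -0.5415 - 1.04 = -1.5815
w_new = -1.14 - 0.05·-1.5815 = -1.14 + 0.079075 = -1.060925

v_new=-1.5815, w_new=-1.060925


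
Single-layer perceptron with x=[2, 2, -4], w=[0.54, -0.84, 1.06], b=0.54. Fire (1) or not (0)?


z = (2)·(0.54) + (2)·(-0.84) + (-4)·(1.06) + 0.54
  = -4.3
step(z) = 0 (z<0)

0


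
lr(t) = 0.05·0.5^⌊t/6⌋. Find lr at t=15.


n_drops = ⌊15/6⌋ = 2
lr = 0.05·0.5^2 = 0.05·0.25 = 0.0125

0.0125


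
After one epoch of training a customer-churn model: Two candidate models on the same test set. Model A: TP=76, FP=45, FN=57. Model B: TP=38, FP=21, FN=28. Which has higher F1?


Model A: P=76/121=0.6281, R=76/133=0.5714, F1=2PR/(P+R)=2TP/(2TP+FP+FN)=152/254=0.5984
Model B: P=38/59=0.6441, R=38/66=0.5758, F1=2PR/(P+R)=2TP/(2TP+FP+FN)=76/125=0.608
0.5984 < 0.608 → Model B

Model B


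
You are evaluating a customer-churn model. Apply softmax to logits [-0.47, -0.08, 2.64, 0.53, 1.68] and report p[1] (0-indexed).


Exponentials: e^-0.47=0.625, e^-0.08=0.9231, e^2.64=14.0132, e^0.53=1.6989, e^1.68=5.3656
Sum = 22.6258
Softmax = [0.0276, 0.0408, 0.6193, 0.0751, 0.2371]
p[1] = 0.9231/22.6258 = 0.0408

0.0408


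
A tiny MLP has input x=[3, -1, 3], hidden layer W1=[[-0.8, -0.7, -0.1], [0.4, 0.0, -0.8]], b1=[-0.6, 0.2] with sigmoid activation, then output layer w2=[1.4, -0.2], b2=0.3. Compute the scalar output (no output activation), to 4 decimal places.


z1[0] = (-0.8)·(3) + (-0.7)·(-1) + (-0.1)·(3) - 0.6 = -2.6
z1[1] = (0.4)·(3) + (0.0)·(-1) + (-0.8)·(3) + 0.2 = -1.0
h = sigmoid(z1) = [0.0691, 0.2689]
output = (1.4)·(0.0691) + (-0.2)·(0.2689) + 0.3 = 0.343

0.343


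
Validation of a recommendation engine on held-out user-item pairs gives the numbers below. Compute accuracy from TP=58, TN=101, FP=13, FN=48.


Accuracy = (TP+TN)/(TP+TN+FP+FN)
= (58+101)/(220)
= 159/220 = 72.27%

72.27%


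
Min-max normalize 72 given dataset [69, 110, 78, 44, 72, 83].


min=44, max=110
(72-44)/(110-44) = 28/66 = 0.4242

0.4242


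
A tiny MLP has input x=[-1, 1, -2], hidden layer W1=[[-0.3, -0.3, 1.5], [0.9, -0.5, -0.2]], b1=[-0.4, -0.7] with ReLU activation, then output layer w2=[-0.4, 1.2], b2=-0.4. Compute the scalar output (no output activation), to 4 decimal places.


z1[0] = (-0.3)·(-1) + (-0.3)·(1) + (1.5)·(-2) - 0.4 = -3.4
z1[1] = (0.9)·(-1) + (-0.5)·(1) + (-0.2)·(-2) - 0.7 = -1.7
h = ReLU(z1) = [0.0, 0.0]
output = (-0.4)·(0.0) + (1.2)·(0.0) - 0.4 = -0.4

-0.4


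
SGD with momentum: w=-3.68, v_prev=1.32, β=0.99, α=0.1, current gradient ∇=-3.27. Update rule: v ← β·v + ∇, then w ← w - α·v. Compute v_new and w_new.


v_new = 0.99·1.32 - 3.27 = 1.3068 - 3.27 = -1.9632
w_new = -3.68 - 0.1·-1.9632 = -3.68 + 0.19632 = -3.48368

v_new=-1.9632, w_new=-3.48368


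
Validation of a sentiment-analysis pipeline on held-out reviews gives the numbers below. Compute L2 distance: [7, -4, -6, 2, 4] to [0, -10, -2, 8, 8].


d = √((7-0)² + (-4+ 10)² + (-6+ 2)² + (2-8)² + (4-8)²)
  = √(49 + 36 + 16 + 36 + 16)
  = √153 = 12.3693

12.3693


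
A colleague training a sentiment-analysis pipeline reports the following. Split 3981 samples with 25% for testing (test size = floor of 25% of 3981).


Test = ⌊3981·25/100⌋ = 995
Train = 3981 - 995 = 2986

Train: 2986, Test: 995


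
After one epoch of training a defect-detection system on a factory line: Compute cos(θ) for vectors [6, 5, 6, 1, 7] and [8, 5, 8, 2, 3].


A·B = 6·8 + 5·5 + 6·8 + 1·2 + 7·3 = 144
‖A‖ = √147 = 12.1244, ‖B‖ = √166 = 12.8841
cos = 144/(√147·√166) = 144/√24402 = 0.9218

0.9218


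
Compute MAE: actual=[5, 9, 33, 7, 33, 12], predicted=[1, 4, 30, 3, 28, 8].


Absolute errors: |5-1|=4, |9-4|=5, |33-30|=3, |7-3|=4, |33-28|=5, |12-8|=4
Sum = 25
MAE = 25/6 = 25/6

25/6


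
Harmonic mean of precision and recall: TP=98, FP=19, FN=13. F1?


Precision = 98/117 = 0.8376
Recall = 98/111 = 0.8829
F1 = 2·P·R/(P+R) = 2·TP/(2·TP+FP+FN) = 196/(196+19+13) = 196/228 = 0.8596

0.8596


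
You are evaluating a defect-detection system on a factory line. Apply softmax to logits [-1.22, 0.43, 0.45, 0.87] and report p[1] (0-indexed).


Exponentials: e^-1.22=0.2952, e^0.43=1.5373, e^0.45=1.5683, e^0.87=2.3869
Sum = 5.7877
Softmax = [0.051, 0.2656, 0.271, 0.4124]
p[1] = 1.5373/5.7877 = 0.2656

0.2656


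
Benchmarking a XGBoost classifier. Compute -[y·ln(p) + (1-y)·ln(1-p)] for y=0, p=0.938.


BCE = -[y·ln(p) + (1-y)·ln(1-p)]
= -0 - 1·ln(1-0.938)
= -ln(0.062) = 2.7806

2.7806


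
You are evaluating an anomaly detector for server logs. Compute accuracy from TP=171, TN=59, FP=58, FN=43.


Accuracy = (TP+TN)/(TP+TN+FP+FN)
= (171+59)/(331)
= 230/331 = 69.49%

69.49%


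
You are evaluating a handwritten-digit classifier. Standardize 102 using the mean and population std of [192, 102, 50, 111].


μ = 113.75, σ = 50.8251
z = (102 - 113.75)/50.8251 = -0.2312

-0.2312


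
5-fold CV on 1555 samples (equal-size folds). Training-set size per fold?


Fold size = 1555/5 = 311
Training per fold = 1555 - 311 = 1244

1244


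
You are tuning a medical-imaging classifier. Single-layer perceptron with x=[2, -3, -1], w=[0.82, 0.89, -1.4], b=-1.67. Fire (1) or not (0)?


z = (2)·(0.82) + (-3)·(0.89) + (-1)·(-1.4) - 1.67
  = -1.3
step(z) = 0 (z<0)

0


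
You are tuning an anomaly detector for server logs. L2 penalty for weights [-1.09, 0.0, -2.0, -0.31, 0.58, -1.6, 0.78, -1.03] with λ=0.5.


‖w‖₂² = (-1.09)² + (0.0)² + (-2.0)² + (-0.31)² + (0.58)² + (-1.6)² + (0.78)² + (-1.03)²
     = 1.1881 + 0 + 4 + 0.0961 + 0.3364 + 2.56 + 0.6084 + 1.0609
     = 9.8499
λ·‖w‖₂² = 0.5·9.8499 = 4.92495

4.92495


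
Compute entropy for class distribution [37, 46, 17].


Probabilities: [37/100, 46/100, 17/100] ≈ [0.37, 0.46, 0.17]
H = -((37/100)·log₂(37/100) + (46/100)·log₂(46/100) + (17/100)·log₂(17/100))
  = 1.4807 bits

1.4807 bits


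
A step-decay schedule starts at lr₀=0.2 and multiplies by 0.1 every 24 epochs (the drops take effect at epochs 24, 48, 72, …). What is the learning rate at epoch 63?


n_drops = ⌊63/24⌋ = 2
lr = 0.2·0.1^2 = 0.2·0.01 = 0.002

0.002


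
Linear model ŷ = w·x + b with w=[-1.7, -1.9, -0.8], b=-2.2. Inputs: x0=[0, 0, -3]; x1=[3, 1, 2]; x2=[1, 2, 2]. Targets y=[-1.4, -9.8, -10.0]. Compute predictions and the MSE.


ŷ0 = (-1.7)·(0) + (-1.9)·(0) + (-0.8)·(-3) - 2.2 = 0.2
ŷ1 = (-1.7)·(3) + (-1.9)·(1) + (-0.8)·(2) - 2.2 = -10.8
ŷ2 = (-1.7)·(1) + (-1.9)·(2) + (-0.8)·(2) - 2.2 = -9.3
errors² = [2.56, 1.0, 0.49]
MSE = 4.0500/3 = 1.35

1.35


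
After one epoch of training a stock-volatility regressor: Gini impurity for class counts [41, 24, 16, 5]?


Probabilities: [41/86, 24/86, 16/86, 5/86] ≈ [0.4767, 0.2791, 0.186, 0.0581]
Σpᵢ² = (1681 + 576 + 256 + 25)/86² = 2538/7396
Gini = 1 - Σpᵢ² = 1 - 2538/7396 = 0.6568

0.6568


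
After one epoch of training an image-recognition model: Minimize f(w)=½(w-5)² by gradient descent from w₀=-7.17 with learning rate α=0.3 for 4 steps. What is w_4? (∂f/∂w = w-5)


step 1: grad = -7.17-5 = -12.17; w = -7.17 - 0.3·(-12.17) = -3.519
step 2: grad = -3.519-5 = -8.519; w = -3.519 - 0.3·(-8.519) = -0.9633
step 3: grad = -0.9633-5 = -5.9633; w = -0.9633 - 0.3·(-5.9633) = 0.82569
step 4: grad = 0.82569-5 = -4.17431; w = 0.82569 - 0.3·(-4.17431) = 2.077983

2.077983


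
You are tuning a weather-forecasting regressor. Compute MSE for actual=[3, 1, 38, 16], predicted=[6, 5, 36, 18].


Squared errors: (3-6)²=9, (1-5)²=16, (38-36)²=4, (16-18)²=4
Sum = 33
MSE = 33/4 = 33/4

33/4


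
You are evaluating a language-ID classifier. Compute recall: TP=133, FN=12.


Recall = TP/(TP+FN)
= 133/(133+12)
= 133/145 = 91.72%

91.72%


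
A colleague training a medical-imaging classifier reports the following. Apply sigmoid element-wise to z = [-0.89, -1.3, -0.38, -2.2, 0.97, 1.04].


σ(-0.89) = 1/(1+e^0.89) = 0.2911
σ(-1.3) = 1/(1+e^1.3) = 0.2142
σ(-0.38) = 1/(1+e^0.38) = 0.4061
σ(-2.2) = 1/(1+e^2.2) = 0.0998
σ(0.97) = 1/(1+e^-0.97) = 0.7251
σ(1.04) = 1/(1+e^-1.04) = 0.7389
result = [0.2911, 0.2142, 0.4061, 0.0998, 0.7251, 0.7389]

[0.2911, 0.2142, 0.4061, 0.0998, 0.7251, 0.7389]


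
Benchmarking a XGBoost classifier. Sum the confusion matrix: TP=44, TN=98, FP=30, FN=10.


Total = TP + TN + FP + FN
= 44 + 98 + 30 + 10
= 182
(Predicted positive: 74, predicted negative: 108)

182


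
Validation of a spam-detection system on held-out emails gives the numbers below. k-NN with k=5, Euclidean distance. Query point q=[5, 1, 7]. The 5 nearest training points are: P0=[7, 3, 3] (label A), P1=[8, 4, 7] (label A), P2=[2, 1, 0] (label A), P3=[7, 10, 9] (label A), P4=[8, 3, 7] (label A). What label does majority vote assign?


d(q,P0) = 4.899  (label A)
d(q,P1) = 4.2426  (label A)
d(q,P2) = 7.6158  (label A)
d(q,P3) = 9.434  (label A)
d(q,P4) = 3.6056  (label A)
Votes: A=5, B=0
Majority → A

A


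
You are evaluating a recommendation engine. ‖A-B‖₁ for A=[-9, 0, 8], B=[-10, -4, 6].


d = |-9+ 10| + |0+ 4| + |8-6|
  = 1 + 4 + 2
  = 7

7


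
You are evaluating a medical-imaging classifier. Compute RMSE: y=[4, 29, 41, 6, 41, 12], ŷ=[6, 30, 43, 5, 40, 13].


MSE = 12/6 = 2
RMSE = √(12/6) = 1.4142

1.4142


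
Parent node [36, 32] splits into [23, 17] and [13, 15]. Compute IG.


Parent = [36, 32], H_parent = 0.9975
H_left = 0.9837 (n=40), H_right = 0.9963 (n=28)
H_children = (40/68)·0.9837 + (28/68)·0.9963 = 0.9889
IG = 0.9975 - 0.9889 = 0.0086

0.0086


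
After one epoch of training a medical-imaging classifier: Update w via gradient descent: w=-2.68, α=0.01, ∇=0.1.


w_new = w - α·∇
= -2.68 - 0.01·0.1
= -2.68 - 0.001
= -2.681

-2.681


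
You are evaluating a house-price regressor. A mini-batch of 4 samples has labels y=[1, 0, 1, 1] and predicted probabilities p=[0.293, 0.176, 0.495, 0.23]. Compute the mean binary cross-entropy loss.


L[0] = -ln(0.293) = 1.2276
L[1] = -ln(1-0.176) = -ln(0.824) = 0.1936
L[2] = -ln(0.495) = 0.7032
L[3] = -ln(0.23) = 1.4697
mean = (1.2276 + 0.1936 + 0.7032 + 1.4697)/4 = 0.8985

0.8985


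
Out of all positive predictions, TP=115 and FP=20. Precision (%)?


Precision = TP/(TP+FP)
= 115/(115+20)
= 115/135 = 85.19%

85.19%


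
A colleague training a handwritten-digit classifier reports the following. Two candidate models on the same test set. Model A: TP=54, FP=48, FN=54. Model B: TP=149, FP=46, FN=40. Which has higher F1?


Model A: P=54/102=0.5294, R=54/108=0.5, F1=2PR/(P+R)=2TP/(2TP+FP+FN)=108/210=0.5143
Model B: P=149/195=0.7641, R=149/189=0.7884, F1=2PR/(P+R)=2TP/(2TP+FP+FN)=298/384=0.776
0.5143 < 0.776 → Model B

Model B


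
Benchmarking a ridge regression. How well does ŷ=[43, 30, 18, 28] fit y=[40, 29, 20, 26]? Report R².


ȳ = 28.75
SS_res = Σ(y-ŷ)² = 18
SS_tot = Σ(y-ȳ)² = 210.75
R² = 1 - SS_res/SS_tot = 1 - 0.0854 = 0.9146

0.9146


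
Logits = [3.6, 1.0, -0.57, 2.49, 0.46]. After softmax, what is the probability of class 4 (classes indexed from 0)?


Exponentials: e^3.6=36.5982, e^1.0=2.7183, e^-0.57=0.5655, e^2.49=12.0613, e^0.46=1.5841
Sum = 53.5274
Softmax = [0.6837, 0.0508, 0.0106, 0.2253, 0.0296]
p[4] = 1.5841/53.5274 = 0.0296

0.0296


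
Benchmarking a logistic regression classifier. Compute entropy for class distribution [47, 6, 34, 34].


Probabilities: [47/121, 6/121, 34/121, 34/121] ≈ [0.3884, 0.0496, 0.281, 0.281]
H = -((47/121)·log₂(47/121) + (6/121)·log₂(6/121) + (34/121)·log₂(34/121) + (34/121)·log₂(34/121))
  = 1.774 bits

1.774 bits


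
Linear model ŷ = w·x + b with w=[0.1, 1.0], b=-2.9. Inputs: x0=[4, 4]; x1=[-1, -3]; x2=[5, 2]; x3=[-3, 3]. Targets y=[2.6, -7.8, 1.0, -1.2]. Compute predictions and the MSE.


ŷ0 = (0.1)·(4) + (1.0)·(4) - 2.9 = 1.5
ŷ1 = (0.1)·(-1) + (1.0)·(-3) - 2.9 = -6.0
ŷ2 = (0.1)·(5) + (1.0)·(2) - 2.9 = -0.4
ŷ3 = (0.1)·(-3) + (1.0)·(3) - 2.9 = -0.2
errors² = [1.21, 3.24, 1.96, 1.0]
MSE = 7.4100/4 = 1.8525

1.8525


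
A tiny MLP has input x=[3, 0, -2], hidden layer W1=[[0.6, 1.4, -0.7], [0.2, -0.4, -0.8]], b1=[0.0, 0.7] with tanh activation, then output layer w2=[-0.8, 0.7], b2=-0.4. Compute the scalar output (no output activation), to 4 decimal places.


z1[0] = (0.6)·(3) + (1.4)·(0) + (-0.7)·(-2) + 0.0 = 3.2
z1[1] = (0.2)·(3) + (-0.4)·(0) + (-0.8)·(-2) + 0.7 = 2.9
h = tanh(z1) = [0.9967, 0.994]
output = (-0.8)·(0.9967) + (0.7)·(0.994) - 0.4 = -0.5016

-0.5016


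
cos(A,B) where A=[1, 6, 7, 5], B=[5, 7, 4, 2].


A·B = 1·5 + 6·7 + 7·4 + 5·2 = 85
‖A‖ = √111 = 10.5357, ‖B‖ = √94 = 9.6954
cos = 85/(√111·√94) = 85/√10434 = 0.8321

0.8321


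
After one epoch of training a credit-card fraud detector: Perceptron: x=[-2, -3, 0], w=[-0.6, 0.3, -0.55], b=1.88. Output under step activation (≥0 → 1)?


z = (-2)·(-0.6) + (-3)·(0.3) + (0)·(-0.55) + 1.88
  = 2.18
step(z) = 1 (z≥0)

1


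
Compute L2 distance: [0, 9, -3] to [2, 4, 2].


d = √((0-2)² + (9-4)² + (-3-2)²)
  = √(4 + 25 + 25)
  = √54 = 7.3485

7.3485


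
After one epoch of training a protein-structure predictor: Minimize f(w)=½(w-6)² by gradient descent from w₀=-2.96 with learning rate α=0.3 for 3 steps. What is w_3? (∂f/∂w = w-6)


step 1: grad = -2.96-6 = -8.96; w = -2.96 - 0.3·(-8.96) = -0.272
step 2: grad = -0.272-6 = -6.272; w = -0.272 - 0.3·(-6.272) = 1.6096
step 3: grad = 1.6096-6 = -4.3904; w = 1.6096 - 0.3·(-4.3904) = 2.92672

2.92672


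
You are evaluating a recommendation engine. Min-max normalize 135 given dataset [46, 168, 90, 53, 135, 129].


min=46, max=168
(135-46)/(168-46) = 89/122 = 0.7295

0.7295


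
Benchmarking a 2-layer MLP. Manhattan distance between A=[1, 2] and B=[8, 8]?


d = |1-8| + |2-8|
  = 7 + 6
  = 13

13


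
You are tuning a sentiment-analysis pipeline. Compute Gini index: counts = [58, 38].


Probabilities: [58/96, 38/96] ≈ [0.6042, 0.3958]
Σpᵢ² = (3364 + 1444)/96² = 4808/9216
Gini = 1 - Σpᵢ² = 1 - 4808/9216 = 0.4783

0.4783


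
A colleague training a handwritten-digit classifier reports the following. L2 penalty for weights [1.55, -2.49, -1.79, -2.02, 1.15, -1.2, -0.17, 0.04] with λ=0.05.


‖w‖₂² = (1.55)² + (-2.49)² + (-1.79)² + (-2.02)² + (1.15)² + (-1.2)² + (-0.17)² + (0.04)²
     = 2.4025 + 6.2001 + 3.2041 + 4.0804 + 1.3225 + 1.44 + 0.0289 + 0.0016
     = 18.6801
λ·‖w‖₂² = 0.05·18.6801 = 0.934005

0.934005


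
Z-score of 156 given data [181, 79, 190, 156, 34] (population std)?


μ = 128, σ = 61.113
z = (156 - 128)/61.113 = 0.4582

0.4582


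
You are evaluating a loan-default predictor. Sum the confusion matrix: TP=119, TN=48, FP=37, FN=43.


Total = TP + TN + FP + FN
= 119 + 48 + 37 + 43
= 247
(Predicted positive: 156, predicted negative: 91)

247


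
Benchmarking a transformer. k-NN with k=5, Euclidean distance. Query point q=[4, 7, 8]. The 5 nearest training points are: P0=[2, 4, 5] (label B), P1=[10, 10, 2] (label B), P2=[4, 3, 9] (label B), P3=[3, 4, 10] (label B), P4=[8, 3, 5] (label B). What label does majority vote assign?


d(q,P0) = 4.6904  (label B)
d(q,P1) = 9.0  (label B)
d(q,P2) = 4.1231  (label B)
d(q,P3) = 3.7417  (label B)
d(q,P4) = 6.4031  (label B)
Votes: A=0, B=5
Majority → B

B


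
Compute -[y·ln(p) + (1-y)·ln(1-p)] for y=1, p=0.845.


BCE = -[y·ln(p) + (1-y)·ln(1-p)]
= -1·ln(0.845) - 0
= -ln(0.845) = 0.1684

0.1684


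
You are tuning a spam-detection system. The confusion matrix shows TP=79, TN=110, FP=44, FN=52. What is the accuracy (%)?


Accuracy = (TP+TN)/(TP+TN+FP+FN)
= (79+110)/(285)
= 189/285 = 66.32%

66.32%


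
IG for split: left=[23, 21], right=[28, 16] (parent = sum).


Parent = [51, 37], H_parent = 0.9817
H_left = 0.9985 (n=44), H_right = 0.9457 (n=44)
H_children = (44/88)·0.9985 + (44/88)·0.9457 = 0.9721
IG = 0.9817 - 0.9721 = 0.0096

0.0096


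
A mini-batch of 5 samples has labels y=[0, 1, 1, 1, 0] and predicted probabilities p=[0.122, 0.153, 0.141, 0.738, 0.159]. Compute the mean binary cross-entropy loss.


L[0] = -ln(1-0.122) = -ln(0.878) = 0.1301
L[1] = -ln(0.153) = 1.8773
L[2] = -ln(0.141) = 1.959
L[3] = -ln(0.738) = 0.3038
L[4] = -ln(1-0.159) = -ln(0.841) = 0.1732
mean = (0.1301 + 1.8773 + 1.959 + 0.3038 + 0.1732)/5 = 0.8887

0.8887


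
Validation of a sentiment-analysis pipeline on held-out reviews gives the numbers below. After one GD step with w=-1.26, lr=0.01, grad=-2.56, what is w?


w_new = w - α·∇
= -1.26 - 0.01·-2.56
= -1.26 + 0.0256
= -1.2344

-1.2344


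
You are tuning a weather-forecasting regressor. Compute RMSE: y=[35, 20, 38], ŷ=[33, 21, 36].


MSE = 9/3 = 3
RMSE = √(9/3) = 1.7321

1.7321


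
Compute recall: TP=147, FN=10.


Recall = TP/(TP+FN)
= 147/(147+10)
= 147/157 = 93.63%

93.63%


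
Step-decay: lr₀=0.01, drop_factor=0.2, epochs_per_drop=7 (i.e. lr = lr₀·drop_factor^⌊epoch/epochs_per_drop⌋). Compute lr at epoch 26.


n_drops = ⌊26/7⌋ = 3
lr = 0.01·0.2^3 = 0.01·0.008 = 0.00008

0.00008


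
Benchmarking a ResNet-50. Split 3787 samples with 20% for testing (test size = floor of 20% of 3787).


Test = ⌊3787·20/100⌋ = 757
Train = 3787 - 757 = 3030

Train: 3030, Test: 757


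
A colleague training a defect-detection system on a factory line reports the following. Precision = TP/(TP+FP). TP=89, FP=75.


Precision = TP/(TP+FP)
= 89/(89+75)
= 89/164 = 54.27%

54.27%


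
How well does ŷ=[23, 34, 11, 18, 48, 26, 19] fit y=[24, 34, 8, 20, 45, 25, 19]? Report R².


ȳ = 25
SS_res = Σ(y-ŷ)² = 24
SS_tot = Σ(y-ȳ)² = 832
R² = 1 - SS_res/SS_tot = 1 - 0.0288 = 0.9712

0.9712


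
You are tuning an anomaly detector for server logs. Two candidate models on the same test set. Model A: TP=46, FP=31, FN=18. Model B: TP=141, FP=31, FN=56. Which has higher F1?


Model A: P=46/77=0.5974, R=46/64=0.7188, F1=2PR/(P+R)=2TP/(2TP+FP+FN)=92/141=0.6525
Model B: P=141/172=0.8198, R=141/197=0.7157, F1=2PR/(P+R)=2TP/(2TP+FP+FN)=282/369=0.7642
0.6525 < 0.7642 → Model B

Model B


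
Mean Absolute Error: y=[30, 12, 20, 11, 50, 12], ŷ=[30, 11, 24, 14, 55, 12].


Absolute errors: |30-30|=0, |12-11|=1, |20-24|=4, |11-14|=3, |50-55|=5, |12-12|=0
Sum = 13
MAE = 13/6 = 13/6

13/6


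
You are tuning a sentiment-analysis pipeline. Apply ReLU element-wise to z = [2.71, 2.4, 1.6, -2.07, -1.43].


ReLU(2.71) = max(0, 2.71) = 2.71
ReLU(2.4) = max(0, 2.4) = 2.4
ReLU(1.6) = max(0, 1.6) = 1.6
ReLU(-2.07) = max(0, -2.07) = 0.0
ReLU(-1.43) = max(0, -1.43) = 0.0
result = [2.71, 2.4, 1.6, 0.0, 0.0]

[2.71, 2.4, 1.6, 0.0, 0.0]


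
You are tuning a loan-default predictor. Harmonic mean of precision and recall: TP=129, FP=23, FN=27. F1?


Precision = 129/152 = 0.8487
Recall = 129/156 = 0.8269
F1 = 2·P·R/(P+R) = 2·TP/(2·TP+FP+FN) = 258/(258+23+27) = 258/308 = 0.8377

0.8377


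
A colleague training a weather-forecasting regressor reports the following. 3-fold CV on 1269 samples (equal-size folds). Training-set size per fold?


Fold size = 1269/3 = 423
Training per fold = 1269 - 423 = 846

846


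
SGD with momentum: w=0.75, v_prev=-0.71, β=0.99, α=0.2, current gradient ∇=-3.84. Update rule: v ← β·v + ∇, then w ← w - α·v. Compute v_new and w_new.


v_new = 0.99·-0.71 - 3.84 = -0.7029 - 3.84 = -4.5429
w_new = 0.75 - 0.2·-4.5429 = 0.75 + 0.90858 = 1.65858

v_new=-4.5429, w_new=1.65858


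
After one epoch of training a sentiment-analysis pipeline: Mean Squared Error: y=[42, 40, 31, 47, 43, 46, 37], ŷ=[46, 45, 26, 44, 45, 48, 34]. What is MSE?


Squared errors: (42-46)²=16, (40-45)²=25, (31-26)²=25, (47-44)²=9, (43-45)²=4, (46-48)²=4, (37-34)²=9
Sum = 92
MSE = 92/7 = 92/7

92/7


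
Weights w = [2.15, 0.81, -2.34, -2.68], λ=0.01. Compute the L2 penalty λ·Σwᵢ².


‖w‖₂² = (2.15)² + (0.81)² + (-2.34)² + (-2.68)²
     = 4.6225 + 0.6561 + 5.4756 + 7.1824
     = 17.9366
λ·‖w‖₂² = 0.01·17.9366 = 0.179366

0.179366


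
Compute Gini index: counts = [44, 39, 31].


Probabilities: [44/114, 39/114, 31/114] ≈ [0.386, 0.3421, 0.2719]
Σpᵢ² = (1936 + 1521 + 961)/114² = 4418/12996
Gini = 1 - Σpᵢ² = 1 - 4418/12996 = 0.66

0.66


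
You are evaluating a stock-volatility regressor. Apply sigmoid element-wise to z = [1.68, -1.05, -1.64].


σ(1.68) = 1/(1+e^-1.68) = 0.8429
σ(-1.05) = 1/(1+e^1.05) = 0.2592
σ(-1.64) = 1/(1+e^1.64) = 0.1625
result = [0.8429, 0.2592, 0.1625]

[0.8429, 0.2592, 0.1625]


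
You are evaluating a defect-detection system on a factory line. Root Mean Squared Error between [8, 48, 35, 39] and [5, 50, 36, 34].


MSE = 39/4 = 9.75
RMSE = √(39/4) = 3.1225

3.1225


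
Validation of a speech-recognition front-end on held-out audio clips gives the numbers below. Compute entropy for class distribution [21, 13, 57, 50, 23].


Probabilities: [21/164, 13/164, 57/164, 50/164, 23/164] ≈ [0.128, 0.0793, 0.3476, 0.3049, 0.1402]
H = -((21/164)·log₂(21/164) + (13/164)·log₂(13/164) + (57/164)·log₂(57/164) + (50/164)·log₂(50/164) + (23/164)·log₂(23/164))
  = 2.1194 bits

2.1194 bits


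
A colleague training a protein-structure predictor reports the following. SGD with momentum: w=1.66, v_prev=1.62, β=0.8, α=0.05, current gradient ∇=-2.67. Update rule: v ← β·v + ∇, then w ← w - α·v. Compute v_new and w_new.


v_new = 0.8·1.62 - 2.67 = 1.296 - 2.67 = -1.374
w_new = 1.66 - 0.05·-1.374 = 1.66 + 0.0687 = 1.7287

v_new=-1.374, w_new=1.7287


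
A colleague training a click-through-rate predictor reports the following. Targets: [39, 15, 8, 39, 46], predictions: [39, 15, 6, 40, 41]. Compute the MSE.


Squared errors: (39-39)²=0, (15-15)²=0, (8-6)²=4, (39-40)²=1, (46-41)²=25
Sum = 30
MSE = 30/5 = 6

6


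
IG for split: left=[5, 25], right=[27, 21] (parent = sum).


Parent = [32, 46], H_parent = 0.9766
H_left = 0.65 (n=30), H_right = 0.9887 (n=48)
H_children = (30/78)·0.65 + (48/78)·0.9887 = 0.8584
IG = 0.9766 - 0.8584 = 0.1182

0.1182


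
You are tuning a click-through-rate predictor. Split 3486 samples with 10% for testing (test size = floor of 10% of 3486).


Test = ⌊3486·10/100⌋ = 348
Train = 3486 - 348 = 3138

Train: 3138, Test: 348


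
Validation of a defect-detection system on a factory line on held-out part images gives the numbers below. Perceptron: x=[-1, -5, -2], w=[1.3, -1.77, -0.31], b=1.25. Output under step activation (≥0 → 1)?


z = (-1)·(1.3) + (-5)·(-1.77) + (-2)·(-0.31) + 1.25
  = 9.42
step(z) = 1 (z≥0)

1


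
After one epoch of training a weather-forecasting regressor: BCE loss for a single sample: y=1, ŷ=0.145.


BCE = -[y·ln(p) + (1-y)·ln(1-p)]
= -1·ln(0.145) - 0
= -ln(0.145) = 1.931

1.931


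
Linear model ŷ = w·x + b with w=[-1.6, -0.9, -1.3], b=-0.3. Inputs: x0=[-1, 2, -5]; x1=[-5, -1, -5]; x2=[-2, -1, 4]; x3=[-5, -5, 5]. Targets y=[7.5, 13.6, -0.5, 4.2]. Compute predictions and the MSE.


ŷ0 = (-1.6)·(-1) + (-0.9)·(2) + (-1.3)·(-5) - 0.3 = 6.0
ŷ1 = (-1.6)·(-5) + (-0.9)·(-1) + (-1.3)·(-5) - 0.3 = 15.1
ŷ2 = (-1.6)·(-2) + (-0.9)·(-1) + (-1.3)·(4) - 0.3 = -1.4
ŷ3 = (-1.6)·(-5) + (-0.9)·(-5) + (-1.3)·(5) - 0.3 = 5.7
errors² = [2.25, 2.25, 0.81, 2.25]
MSE = 7.5600/4 = 1.89

1.89


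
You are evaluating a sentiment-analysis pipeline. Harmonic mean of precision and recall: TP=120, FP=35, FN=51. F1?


Precision = 120/155 = 0.7742
Recall = 120/171 = 0.7018
F1 = 2·P·R/(P+R) = 2·TP/(2·TP+FP+FN) = 240/(240+35+51) = 240/326 = 0.7362

0.7362


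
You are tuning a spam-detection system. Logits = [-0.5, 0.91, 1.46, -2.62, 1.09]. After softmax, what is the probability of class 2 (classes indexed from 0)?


Exponentials: e^-0.5=0.6065, e^0.91=2.4843, e^1.46=4.306, e^-2.62=0.0728, e^1.09=2.9743
Sum = 10.4439
Softmax = [0.0581, 0.2379, 0.4123, 0.007, 0.2848]
p[2] = 4.306/10.4439 = 0.4123

0.4123


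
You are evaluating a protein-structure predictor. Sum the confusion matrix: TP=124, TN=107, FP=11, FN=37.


Total = TP + TN + FP + FN
= 124 + 107 + 11 + 37
= 279
(Predicted positive: 135, predicted negative: 144)

279


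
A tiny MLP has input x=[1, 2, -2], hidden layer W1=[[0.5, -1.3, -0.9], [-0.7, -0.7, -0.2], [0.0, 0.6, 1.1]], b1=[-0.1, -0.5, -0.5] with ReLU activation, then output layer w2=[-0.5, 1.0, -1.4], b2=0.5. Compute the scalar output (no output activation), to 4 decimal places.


z1[0] = (0.5)·(1) + (-1.3)·(2) + (-0.9)·(-2) - 0.1 = -0.4
z1[1] = (-0.7)·(1) + (-0.7)·(2) + (-0.2)·(-2) - 0.5 = -2.2
z1[2] = (0.0)·(1) + (0.6)·(2) + (1.1)·(-2) - 0.5 = -1.5
h = ReLU(z1) = [0.0, 0.0, 0.0]
output = (-0.5)·(0.0) + (1.0)·(0.0) + (-1.4)·(0.0) + 0.5 = 0.5

0.5


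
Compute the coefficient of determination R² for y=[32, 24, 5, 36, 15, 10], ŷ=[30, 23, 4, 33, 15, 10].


ȳ = 20.3333
SS_res = Σ(y-ŷ)² = 15
SS_tot = Σ(y-ȳ)² = 765.33
R² = 1 - SS_res/SS_tot = 1 - 0.0196 = 0.9804

0.9804


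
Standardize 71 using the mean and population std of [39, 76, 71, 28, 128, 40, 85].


μ = 66.7143, σ = 32.0166
z = (71 - 66.7143)/32.0166 = 0.1339

0.1339


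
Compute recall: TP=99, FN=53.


Recall = TP/(TP+FN)
= 99/(99+53)
= 99/152 = 65.13%

65.13%


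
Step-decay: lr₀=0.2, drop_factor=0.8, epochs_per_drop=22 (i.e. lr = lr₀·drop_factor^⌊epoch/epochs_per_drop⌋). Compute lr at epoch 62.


n_drops = ⌊62/22⌋ = 2
lr = 0.2·0.8^2 = 0.2·0.64 = 0.128

0.128


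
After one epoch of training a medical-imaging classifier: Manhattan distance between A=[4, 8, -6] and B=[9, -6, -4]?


d = |4-9| + |8+ 6| + |-6+ 4|
  = 5 + 14 + 2
  = 21

21


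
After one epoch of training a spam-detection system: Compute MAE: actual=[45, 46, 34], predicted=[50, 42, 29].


Absolute errors: |45-50|=5, |46-42|=4, |34-29|=5
Sum = 14
MAE = 14/3 = 14/3

14/3


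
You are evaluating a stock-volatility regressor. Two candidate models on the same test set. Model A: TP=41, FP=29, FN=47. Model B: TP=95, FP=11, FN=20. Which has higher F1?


Model A: P=41/70=0.5857, R=41/88=0.4659, F1=2PR/(P+R)=2TP/(2TP+FP+FN)=82/158=0.519
Model B: P=95/106=0.8962, R=95/115=0.8261, F1=2PR/(P+R)=2TP/(2TP+FP+FN)=190/221=0.8597
0.519 < 0.8597 → Model B

Model B


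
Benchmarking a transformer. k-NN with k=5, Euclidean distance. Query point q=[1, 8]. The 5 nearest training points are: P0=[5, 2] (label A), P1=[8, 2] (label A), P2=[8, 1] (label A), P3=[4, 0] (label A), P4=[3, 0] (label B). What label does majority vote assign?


d(q,P0) = 7.2111  (label A)
d(q,P1) = 9.2195  (label A)
d(q,P2) = 9.8995  (label A)
d(q,P3) = 8.544  (label A)
d(q,P4) = 8.2462  (label B)
Votes: A=4, B=1
Majority → A

A


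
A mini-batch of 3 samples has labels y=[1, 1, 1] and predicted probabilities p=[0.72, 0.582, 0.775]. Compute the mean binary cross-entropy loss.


L[0] = -ln(0.72) = 0.3285
L[1] = -ln(0.582) = 0.5413
L[2] = -ln(0.775) = 0.2549
mean = (0.3285 + 0.5413 + 0.2549)/3 = 0.3749

0.3749


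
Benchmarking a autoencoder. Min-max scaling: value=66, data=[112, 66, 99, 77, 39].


min=39, max=112
(66-39)/(112-39) = 27/73 = 0.3699

0.3699


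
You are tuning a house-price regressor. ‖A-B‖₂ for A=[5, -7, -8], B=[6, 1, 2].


d = √((5-6)² + (-7-1)² + (-8-2)²)
  = √(1 + 64 + 100)
  = √165 = 12.8452

12.8452


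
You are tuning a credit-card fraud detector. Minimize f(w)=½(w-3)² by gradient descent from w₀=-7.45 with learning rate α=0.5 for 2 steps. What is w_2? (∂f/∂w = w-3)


step 1: grad = -7.45-3 = -10.45; w = -7.45 - 0.5·(-10.45) = -2.225
step 2: grad = -2.225-3 = -5.225; w = -2.225 - 0.5·(-5.225) = 0.3875

0.3875


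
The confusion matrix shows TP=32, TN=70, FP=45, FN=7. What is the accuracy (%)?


Accuracy = (TP+TN)/(TP+TN+FP+FN)
= (32+70)/(154)
= 102/154 = 66.23%

66.23%


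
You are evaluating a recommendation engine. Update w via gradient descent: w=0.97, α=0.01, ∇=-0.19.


w_new = w - α·∇
= 0.97 - 0.01·-0.19
= 0.97 + 0.0019
= 0.9719

0.9719


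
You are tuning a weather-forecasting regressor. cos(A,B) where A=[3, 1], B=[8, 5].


A·B = 3·8 + 1·5 = 29
‖A‖ = √10 = 3.1623, ‖B‖ = √89 = 9.434
cos = 29/(√10·√89) = 29/√890 = 0.9721

0.9721


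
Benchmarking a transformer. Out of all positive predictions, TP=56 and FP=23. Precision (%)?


Precision = TP/(TP+FP)
= 56/(56+23)
= 56/79 = 70.89%

70.89%


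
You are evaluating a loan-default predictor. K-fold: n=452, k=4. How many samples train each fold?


Fold size = 452/4 = 113
Training per fold = 452 - 113 = 339

339


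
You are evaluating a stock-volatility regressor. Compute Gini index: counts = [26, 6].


Probabilities: [26/32, 6/32] ≈ [0.8125, 0.1875]
Σpᵢ² = (676 + 36)/32² = 712/1024
Gini = 1 - Σpᵢ² = 1 - 712/1024 = 0.3047

0.3047


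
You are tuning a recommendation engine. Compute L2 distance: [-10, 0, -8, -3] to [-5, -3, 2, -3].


d = √((-10+ 5)² + (0+ 3)² + (-8-2)² + (-3+ 3)²)
  = √(25 + 9 + 100 + 0)
  = √134 = 11.5758

11.5758


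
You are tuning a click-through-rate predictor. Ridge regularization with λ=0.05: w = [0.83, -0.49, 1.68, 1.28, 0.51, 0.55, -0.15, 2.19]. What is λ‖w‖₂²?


‖w‖₂² = (0.83)² + (-0.49)² + (1.68)² + (1.28)² + (0.51)² + (0.55)² + (-0.15)² + (2.19)²
     = 0.6889 + 0.2401 + 2.8224 + 1.6384 + 0.2601 + 0.3025 + 0.0225 + 4.7961
     = 10.771
λ·‖w‖₂² = 0.05·10.771 = 0.53855

0.53855


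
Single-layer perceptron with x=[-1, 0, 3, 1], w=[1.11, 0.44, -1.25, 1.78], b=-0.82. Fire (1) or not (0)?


z = (-1)·(1.11) + (0)·(0.44) + (3)·(-1.25) + (1)·(1.78) - 0.82
  = -3.9
step(z) = 0 (z<0)

0


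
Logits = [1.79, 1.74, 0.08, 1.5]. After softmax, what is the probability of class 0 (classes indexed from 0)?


Exponentials: e^1.79=5.9895, e^1.74=5.6973, e^0.08=1.0833, e^1.5=4.4817
Sum = 17.2518
Softmax = [0.3472, 0.3302, 0.0628, 0.2598]
p[0] = 5.9895/17.2518 = 0.3472

0.3472


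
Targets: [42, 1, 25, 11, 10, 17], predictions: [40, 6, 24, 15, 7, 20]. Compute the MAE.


Absolute errors: |42-40|=2, |1-6|=5, |25-24|=1, |11-15|=4, |10-7|=3, |17-20|=3
Sum = 18
MAE = 18/6 = 3

3


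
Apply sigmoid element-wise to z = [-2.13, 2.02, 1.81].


σ(-2.13) = 1/(1+e^2.13) = 0.1062
σ(2.02) = 1/(1+e^-2.02) = 0.8829
σ(1.81) = 1/(1+e^-1.81) = 0.8594
result = [0.1062, 0.8829, 0.8594]

[0.1062, 0.8829, 0.8594]


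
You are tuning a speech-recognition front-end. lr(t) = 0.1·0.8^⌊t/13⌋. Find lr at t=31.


n_drops = ⌊31/13⌋ = 2
lr = 0.1·0.8^2 = 0.1·0.64 = 0.064

0.064


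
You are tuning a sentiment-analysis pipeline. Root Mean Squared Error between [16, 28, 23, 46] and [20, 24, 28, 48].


MSE = 61/4 = 15.25
RMSE = √(61/4) = 3.9051

3.9051


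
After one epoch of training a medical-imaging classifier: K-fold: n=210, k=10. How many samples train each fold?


Fold size = 210/10 = 21
Training per fold = 210 - 21 = 189

189


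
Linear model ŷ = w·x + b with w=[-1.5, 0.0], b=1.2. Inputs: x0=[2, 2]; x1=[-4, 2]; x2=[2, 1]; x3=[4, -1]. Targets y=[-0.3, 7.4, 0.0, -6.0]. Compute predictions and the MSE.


ŷ0 = (-1.5)·(2) + (0.0)·(2) + 1.2 = -1.8
ŷ1 = (-1.5)·(-4) + (0.0)·(2) + 1.2 = 7.2
ŷ2 = (-1.5)·(2) + (0.0)·(1) + 1.2 = -1.8
ŷ3 = (-1.5)·(4) + (0.0)·(-1) + 1.2 = -4.8
errors² = [2.25, 0.04, 3.24, 1.44]
MSE = 6.9700/4 = 1.7425

1.7425


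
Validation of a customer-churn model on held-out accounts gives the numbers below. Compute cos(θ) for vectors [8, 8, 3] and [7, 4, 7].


A·B = 8·7 + 8·4 + 3·7 = 109
‖A‖ = √137 = 11.7047, ‖B‖ = √114 = 10.6771
cos = 109/(√137·√114) = 109/√15618 = 0.8722

0.8722


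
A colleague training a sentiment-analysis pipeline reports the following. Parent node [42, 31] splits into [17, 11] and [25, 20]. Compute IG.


Parent = [42, 31], H_parent = 0.9836
H_left = 0.9666 (n=28), H_right = 0.9911 (n=45)
H_children = (28/73)·0.9666 + (45/73)·0.9911 = 0.9817
IG = 0.9836 - 0.9817 = 0.0019

0.0019


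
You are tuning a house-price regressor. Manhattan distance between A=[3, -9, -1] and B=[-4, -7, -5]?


d = |3+ 4| + |-9+ 7| + |-1+ 5|
  = 7 + 2 + 4
  = 13

13


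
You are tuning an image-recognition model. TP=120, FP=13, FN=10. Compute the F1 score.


Precision = 120/133 = 0.9023
Recall = 120/130 = 0.9231
F1 = 2·P·R/(P+R) = 2·TP/(2·TP+FP+FN) = 240/(240+13+10) = 240/263 = 0.9125

0.9125


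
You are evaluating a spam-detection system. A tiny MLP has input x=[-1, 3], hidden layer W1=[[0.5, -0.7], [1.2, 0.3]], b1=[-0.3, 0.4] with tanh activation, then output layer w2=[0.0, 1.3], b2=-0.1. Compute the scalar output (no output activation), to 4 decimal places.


z1[0] = (0.5)·(-1) + (-0.7)·(3) - 0.3 = -2.9
z1[1] = (1.2)·(-1) + (0.3)·(3) + 0.4 = 0.1
h = tanh(z1) = [-0.994, 0.0997]
output = (0.0)·(-0.994) + (1.3)·(0.0997) - 0.1 = 0.0296

0.0296


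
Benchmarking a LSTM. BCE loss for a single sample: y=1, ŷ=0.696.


BCE = -[y·ln(p) + (1-y)·ln(1-p)]
= -1·ln(0.696) - 0
= -ln(0.696) = 0.3624

0.3624


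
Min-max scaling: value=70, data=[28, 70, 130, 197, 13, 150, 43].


min=13, max=197
(70-13)/(197-13) = 57/184 = 0.3098

0.3098


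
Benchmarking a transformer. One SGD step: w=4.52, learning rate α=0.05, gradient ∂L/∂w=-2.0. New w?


w_new = w - α·∇
= 4.52 - 0.05·-2.0
= 4.52 + 0.1
= 4.62

4.62


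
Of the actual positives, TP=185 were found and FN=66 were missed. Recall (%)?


Recall = TP/(TP+FN)
= 185/(185+66)
= 185/251 = 73.71%

73.71%


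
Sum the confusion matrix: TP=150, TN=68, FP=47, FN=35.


Total = TP + TN + FP + FN
= 150 + 68 + 47 + 35
= 300
(Predicted positive: 197, predicted negative: 103)

300


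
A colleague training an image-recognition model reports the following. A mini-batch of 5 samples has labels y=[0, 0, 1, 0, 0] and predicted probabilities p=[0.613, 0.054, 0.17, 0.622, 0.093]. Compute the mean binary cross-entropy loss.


L[0] = -ln(1-0.613) = -ln(0.387) = 0.9493
L[1] = -ln(1-0.054) = -ln(0.946) = 0.0555
L[2] = -ln(0.17) = 1.772
L[3] = -ln(1-0.622) = -ln(0.378) = 0.9729
L[4] = -ln(1-0.093) = -ln(0.907) = 0.0976
mean = (0.9493 + 0.0555 + 1.772 + 0.9729 + 0.0976)/5 = 0.7695

0.7695


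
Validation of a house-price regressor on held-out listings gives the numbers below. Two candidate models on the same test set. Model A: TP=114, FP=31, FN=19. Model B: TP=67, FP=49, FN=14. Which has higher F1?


Model A: P=114/145=0.7862, R=114/133=0.8571, F1=2PR/(P+R)=2TP/(2TP+FP+FN)=228/278=0.8201
Model B: P=67/116=0.5776, R=67/81=0.8272, F1=2PR/(P+R)=2TP/(2TP+FP+FN)=134/197=0.6802
0.8201 > 0.6802 → Model A

Model A


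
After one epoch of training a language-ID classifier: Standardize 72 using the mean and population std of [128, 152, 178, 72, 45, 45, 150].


μ = 110, σ = 50.9986
z = (72 - 110)/50.9986 = -0.7451

-0.7451


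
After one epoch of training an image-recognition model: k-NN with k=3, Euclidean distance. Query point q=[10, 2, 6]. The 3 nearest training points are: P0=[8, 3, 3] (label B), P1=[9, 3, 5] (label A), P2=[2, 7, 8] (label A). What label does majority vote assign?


d(q,P0) = 3.7417  (label B)
d(q,P1) = 1.7321  (label A)
d(q,P2) = 9.6437  (label A)
Votes: A=2, B=1
Majority → A

A


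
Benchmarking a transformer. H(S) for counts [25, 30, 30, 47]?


Probabilities: [25/132, 30/132, 30/132, 47/132] ≈ [0.1894, 0.2273, 0.2273, 0.3561]
H = -((25/132)·log₂(25/132) + (30/132)·log₂(30/132) + (30/132)·log₂(30/132) + (47/132)·log₂(47/132))
  = 1.9567 bits

1.9567 bits


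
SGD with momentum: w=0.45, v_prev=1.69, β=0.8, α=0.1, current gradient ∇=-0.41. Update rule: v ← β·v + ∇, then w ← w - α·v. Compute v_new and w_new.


v_new = 0.8·1.69 - 0.41 = 1.352 - 0.41 = 0.942
w_new = 0.45 - 0.1·0.942 = 0.45 - 0.0942 = 0.3558

v_new=0.942, w_new=0.3558


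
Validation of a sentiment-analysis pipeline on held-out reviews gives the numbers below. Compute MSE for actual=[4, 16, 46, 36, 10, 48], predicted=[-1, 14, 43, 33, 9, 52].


Squared errors: (4+ 1)²=25, (16-14)²=4, (46-43)²=9, (36-33)²=9, (10-9)²=1, (48-52)²=16
Sum = 64
MSE = 64/6 = 32/3

32/3


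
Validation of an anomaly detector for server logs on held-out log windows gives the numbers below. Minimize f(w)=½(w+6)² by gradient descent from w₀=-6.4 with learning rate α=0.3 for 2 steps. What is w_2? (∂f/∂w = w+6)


step 1: grad = -6.4+6 = -0.4; w = -6.4 - 0.3·(-0.4) = -6.28
step 2: grad = -6.28+6 = -0.28; w = -6.28 - 0.3·(-0.28) = -6.196

-6.196


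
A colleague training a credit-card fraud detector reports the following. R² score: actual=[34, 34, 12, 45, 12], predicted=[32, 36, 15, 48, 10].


ȳ = 27.4
SS_res = Σ(y-ŷ)² = 30
SS_tot = Σ(y-ȳ)² = 871.2
R² = 1 - SS_res/SS_tot = 1 - 0.0344 = 0.9656

0.9656


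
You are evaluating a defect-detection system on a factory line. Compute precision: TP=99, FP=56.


Precision = TP/(TP+FP)
= 99/(99+56)
= 99/155 = 63.87%

63.87%


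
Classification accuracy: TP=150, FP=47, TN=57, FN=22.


Accuracy = (TP+TN)/(TP+TN+FP+FN)
= (150+57)/(276)
= 207/276 = 75.0%

75.0%


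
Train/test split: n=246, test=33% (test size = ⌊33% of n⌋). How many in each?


Test = ⌊246·33/100⌋ = 81
Train = 246 - 81 = 165

Train: 165, Test: 81


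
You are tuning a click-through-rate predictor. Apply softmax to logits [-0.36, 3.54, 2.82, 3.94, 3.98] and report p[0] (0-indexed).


Exponentials: e^-0.36=0.6977, e^3.54=34.4669, e^2.82=16.7769, e^3.94=51.4186, e^3.98=53.517
Sum = 156.8771
Softmax = [0.0044, 0.2197, 0.1069, 0.3278, 0.3411]
p[0] = 0.6977/156.8771 = 0.0044

0.0044
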